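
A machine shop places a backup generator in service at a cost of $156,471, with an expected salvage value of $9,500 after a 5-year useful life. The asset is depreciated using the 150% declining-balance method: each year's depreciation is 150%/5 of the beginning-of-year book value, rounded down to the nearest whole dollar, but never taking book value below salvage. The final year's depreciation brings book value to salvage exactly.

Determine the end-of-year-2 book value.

Depreciable base = $156,471 − $9,500 = $146,971.
Year 1: ⌊$156,471 × 150%/5⌋ = $46,941. Book value $109,530.
Year 2: ⌊$109,530 × 150%/5⌋ = $32,859. Book value $76,671.

$76,671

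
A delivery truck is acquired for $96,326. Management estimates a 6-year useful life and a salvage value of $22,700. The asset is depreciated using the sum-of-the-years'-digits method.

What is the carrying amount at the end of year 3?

$43,736

Depreciable base = $96,326 − $22,700 = $73,626.
Sum of the years' digits = 6+5+4+3+2+1 = 21.
Year 1: $73,626 × 6/21 = $21,036. Book value $75,290.
Year 2: $73,626 × 5/21 = $17,530. Book value $57,760.
Year 3: $73,626 × 4/21 = $14,024. Book value $43,736.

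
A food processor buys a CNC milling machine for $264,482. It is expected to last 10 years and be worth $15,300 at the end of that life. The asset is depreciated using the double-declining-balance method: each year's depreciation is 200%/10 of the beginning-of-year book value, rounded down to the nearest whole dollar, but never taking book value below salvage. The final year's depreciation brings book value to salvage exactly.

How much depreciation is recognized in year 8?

Depreciable base = $264,482 − $15,300 = $249,182.
Year 1: ⌊$264,482 × 200%/10⌋ = $52,896. Book value $211,586.
Year 2: ⌊$211,586 × 200%/10⌋ = $42,317. Book value $169,269.
Year 3: ⌊$169,269 × 200%/10⌋ = $33,853. Book value $135,416.
Year 4: ⌊$135,416 × 200%/10⌋ = $27,083. Book value $108,333.
Year 5: ⌊$108,333 × 200%/10⌋ = $21,666. Book value $86,667.
Year 6: ⌊$86,667 × 200%/10⌋ = $17,333. Book value $69,334.
Year 7: ⌊$69,334 × 200%/10⌋ = $13,866. Book value $55,468.
Year 8: ⌊$55,468 × 200%/10⌋ = $11,093. Book value $44,375.

$11,093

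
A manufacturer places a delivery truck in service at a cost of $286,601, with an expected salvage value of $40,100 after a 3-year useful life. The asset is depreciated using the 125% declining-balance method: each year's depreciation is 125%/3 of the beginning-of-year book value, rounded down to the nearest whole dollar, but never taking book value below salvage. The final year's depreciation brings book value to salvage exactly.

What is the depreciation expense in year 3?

$57,424

Depreciable base = $286,601 − $40,100 = $246,501.
Year 1: ⌊$286,601 × 125%/3⌋ = $119,417. Book value $167,184.
Year 2: ⌊$167,184 × 125%/3⌋ = $69,660. Book value $97,524.
Year 3 (final): $97,524 − $40,100 = $57,424. Book value $40,100.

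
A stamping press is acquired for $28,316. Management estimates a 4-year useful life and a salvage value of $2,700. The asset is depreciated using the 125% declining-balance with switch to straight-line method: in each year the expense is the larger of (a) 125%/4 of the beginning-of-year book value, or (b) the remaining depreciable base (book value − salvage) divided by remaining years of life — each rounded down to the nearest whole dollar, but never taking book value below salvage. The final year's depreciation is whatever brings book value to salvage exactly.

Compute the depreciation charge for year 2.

Depreciable base = $28,316 − $2,700 = $25,616.
Year 1: DB = ⌊$28,316 × 125%/4⌋ = $8,848; SL = ⌊$25,616/4⌋ = $6,404 → take DB $8,848. Book value $19,468.
Year 2: DB = ⌊$19,468 × 125%/4⌋ = $6,083; SL = ⌊$16,768/3⌋ = $5,589 → take DB $6,083. Book value $13,385.

$6,083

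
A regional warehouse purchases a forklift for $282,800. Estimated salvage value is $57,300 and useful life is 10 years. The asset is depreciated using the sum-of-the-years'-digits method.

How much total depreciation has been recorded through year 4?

Depreciable base = $282,800 − $57,300 = $225,500.
Sum of the years' digits = 10+9+8+7+6+5+4+3+2+1 = 55.
Year 1: $225,500 × 10/55 = $41,000. Book value $241,800.
Year 2: $225,500 × 9/55 = $36,900. Book value $204,900.
Year 3: $225,500 × 8/55 = $32,800. Book value $172,100.
Year 4: $225,500 × 7/55 = $28,700. Book value $143,400.
Accumulated through year 4 = $282,800 − $143,400 = $139,400.

$139,400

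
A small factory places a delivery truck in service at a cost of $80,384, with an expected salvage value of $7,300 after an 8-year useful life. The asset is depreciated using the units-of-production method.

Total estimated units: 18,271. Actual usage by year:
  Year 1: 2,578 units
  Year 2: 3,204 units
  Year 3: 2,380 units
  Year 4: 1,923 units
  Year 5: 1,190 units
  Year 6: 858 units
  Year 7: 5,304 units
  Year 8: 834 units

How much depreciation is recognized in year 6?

Depreciable base = $80,384 − $7,300 = $73,084.
Rate = $73,084 / 18,271 units = $4 per unit.
Year 1: 2,578 × $4 = $10,312. Book value $70,072.
Year 2: 3,204 × $4 = $12,816. Book value $57,256.
Year 3: 2,380 × $4 = $9,520. Book value $47,736.
Year 4: 1,923 × $4 = $7,692. Book value $40,044.
Year 5: 1,190 × $4 = $4,760. Book value $35,284.
Year 6: 858 × $4 = $3,432. Book value $31,852.

$3,432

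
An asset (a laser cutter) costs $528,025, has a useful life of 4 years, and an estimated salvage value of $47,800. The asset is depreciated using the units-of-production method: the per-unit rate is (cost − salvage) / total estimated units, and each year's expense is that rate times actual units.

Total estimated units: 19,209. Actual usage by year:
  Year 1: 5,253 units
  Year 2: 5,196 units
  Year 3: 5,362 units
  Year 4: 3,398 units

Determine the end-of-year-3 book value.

$132,750

Depreciable base = $528,025 − $47,800 = $480,225.
Rate = $480,225 / 19,209 units = $25 per unit.
Year 1: 5,253 × $25 = $131,325. Book value $396,700.
Year 2: 5,196 × $25 = $129,900. Book value $266,800.
Year 3: 5,362 × $25 = $134,050. Book value $132,750.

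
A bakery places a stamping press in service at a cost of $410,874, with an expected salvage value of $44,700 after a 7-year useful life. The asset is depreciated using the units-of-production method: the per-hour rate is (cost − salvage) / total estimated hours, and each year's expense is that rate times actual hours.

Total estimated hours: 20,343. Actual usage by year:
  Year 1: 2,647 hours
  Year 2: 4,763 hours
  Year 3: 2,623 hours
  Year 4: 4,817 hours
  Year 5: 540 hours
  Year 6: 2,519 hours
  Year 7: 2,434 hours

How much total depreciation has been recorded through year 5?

$277,020

Depreciable base = $410,874 − $44,700 = $366,174.
Rate = $366,174 / 20,343 hours = $18 per hour.
Year 1: 2,647 × $18 = $47,646. Book value $363,228.
Year 2: 4,763 × $18 = $85,734. Book value $277,494.
Year 3: 2,623 × $18 = $47,214. Book value $230,280.
Year 4: 4,817 × $18 = $86,706. Book value $143,574.
Year 5: 540 × $18 = $9,720. Book value $133,854.
Accumulated through year 5 = $410,874 − $133,854 = $277,020.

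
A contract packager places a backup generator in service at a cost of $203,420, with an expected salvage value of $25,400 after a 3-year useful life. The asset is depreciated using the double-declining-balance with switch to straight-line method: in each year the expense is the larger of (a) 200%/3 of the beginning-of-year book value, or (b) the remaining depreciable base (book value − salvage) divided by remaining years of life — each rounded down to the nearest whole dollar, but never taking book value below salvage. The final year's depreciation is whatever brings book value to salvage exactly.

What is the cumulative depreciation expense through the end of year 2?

$178,020

Depreciable base = $203,420 − $25,400 = $178,020.
Year 1: DB = ⌊$203,420 × 200%/3⌋ = $135,613; SL = ⌊$178,020/3⌋ = $59,340 → take DB $135,613. Book value $67,807.
Year 2: DB = ⌊$67,807 × 200%/3⌋ = $45,204; SL = ⌊$42,407/2⌋ = $21,203 → take DB $45,204, capped at $42,407. Book value $25,400.
Accumulated through year 2 = $203,420 − $25,400 = $178,020.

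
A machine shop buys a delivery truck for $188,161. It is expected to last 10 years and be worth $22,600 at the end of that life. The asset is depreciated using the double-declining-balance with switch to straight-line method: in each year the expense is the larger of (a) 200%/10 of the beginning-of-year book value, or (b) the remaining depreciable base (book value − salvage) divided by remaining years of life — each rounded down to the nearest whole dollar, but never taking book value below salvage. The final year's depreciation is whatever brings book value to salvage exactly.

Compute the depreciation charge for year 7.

$9,865

Depreciable base = $188,161 − $22,600 = $165,561.
Year 1: DB = ⌊$188,161 × 200%/10⌋ = $37,632; SL = ⌊$165,561/10⌋ = $16,556 → take DB $37,632. Book value $150,529.
Year 2: DB = ⌊$150,529 × 200%/10⌋ = $30,105; SL = ⌊$127,929/9⌋ = $14,214 → take DB $30,105. Book value $120,424.
Year 3: DB = ⌊$120,424 × 200%/10⌋ = $24,084; SL = ⌊$97,824/8⌋ = $12,228 → take DB $24,084. Book value $96,340.
Year 4: DB = ⌊$96,340 × 200%/10⌋ = $19,268; SL = ⌊$73,740/7⌋ = $10,534 → take DB $19,268. Book value $77,072.
Year 5: DB = ⌊$77,072 × 200%/10⌋ = $15,414; SL = ⌊$54,472/6⌋ = $9,078 → take DB $15,414. Book value $61,658.
Year 6: DB = ⌊$61,658 × 200%/10⌋ = $12,331; SL = ⌊$39,058/5⌋ = $7,811 → take DB $12,331. Book value $49,327.
Year 7: DB = ⌊$49,327 × 200%/10⌋ = $9,865; SL = ⌊$26,727/4⌋ = $6,681 → take DB $9,865. Book value $39,462.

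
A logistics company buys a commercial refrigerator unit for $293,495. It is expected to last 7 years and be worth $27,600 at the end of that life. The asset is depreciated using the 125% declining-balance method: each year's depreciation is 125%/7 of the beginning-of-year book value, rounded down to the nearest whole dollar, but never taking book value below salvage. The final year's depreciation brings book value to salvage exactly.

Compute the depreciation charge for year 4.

Depreciable base = $293,495 − $27,600 = $265,895.
Year 1: ⌊$293,495 × 125%/7⌋ = $52,409. Book value $241,086.
Year 2: ⌊$241,086 × 125%/7⌋ = $43,051. Book value $198,035.
Year 3: ⌊$198,035 × 125%/7⌋ = $35,363. Book value $162,672.
Year 4: ⌊$162,672 × 125%/7⌋ = $29,048. Book value $133,624.

$29,048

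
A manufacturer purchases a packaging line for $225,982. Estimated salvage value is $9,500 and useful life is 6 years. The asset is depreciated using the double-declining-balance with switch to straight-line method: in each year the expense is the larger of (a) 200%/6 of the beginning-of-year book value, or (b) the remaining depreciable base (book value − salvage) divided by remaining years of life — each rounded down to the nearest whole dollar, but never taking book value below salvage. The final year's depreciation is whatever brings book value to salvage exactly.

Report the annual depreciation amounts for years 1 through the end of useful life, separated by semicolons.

$75,327; $50,218; $33,479; $22,319; $17,569; $17,570

Depreciable base = $225,982 − $9,500 = $216,482.
Year 1: DB = ⌊$225,982 × 200%/6⌋ = $75,327; SL = ⌊$216,482/6⌋ = $36,080 → take DB $75,327. Book value $150,655.
Year 2: DB = ⌊$150,655 × 200%/6⌋ = $50,218; SL = ⌊$141,155/5⌋ = $28,231 → take DB $50,218. Book value $100,437.
Year 3: DB = ⌊$100,437 × 200%/6⌋ = $33,479; SL = ⌊$90,937/4⌋ = $22,734 → take DB $33,479. Book value $66,958.
Year 4: DB = ⌊$66,958 × 200%/6⌋ = $22,319; SL = ⌊$57,458/3⌋ = $19,152 → take DB $22,319. Book value $44,639.
Year 5: DB = ⌊$44,639 × 200%/6⌋ = $14,879; SL = ⌊$35,139/2⌋ = $17,569 → take SL $17,569. Book value $27,070.
Year 6 (final): $27,070 − $9,500 = $17,570. Book value $9,500.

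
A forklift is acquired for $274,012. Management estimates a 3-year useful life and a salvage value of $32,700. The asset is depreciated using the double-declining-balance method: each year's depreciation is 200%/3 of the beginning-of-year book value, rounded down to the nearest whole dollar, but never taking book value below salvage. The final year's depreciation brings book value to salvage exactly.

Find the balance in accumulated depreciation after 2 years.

$241,312

Depreciable base = $274,012 − $32,700 = $241,312.
Year 1: ⌊$274,012 × 200%/3⌋ = $182,674. Book value $91,338.
Year 2: ⌊$91,338 × 200%/3⌋ = $60,892, capped at $58,638. Book value $32,700.
Accumulated through year 2 = $274,012 − $32,700 = $241,312.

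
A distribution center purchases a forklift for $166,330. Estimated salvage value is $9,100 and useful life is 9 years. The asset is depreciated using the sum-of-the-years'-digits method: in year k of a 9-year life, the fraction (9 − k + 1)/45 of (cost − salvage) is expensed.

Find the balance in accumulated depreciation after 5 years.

Depreciable base = $166,330 − $9,100 = $157,230.
Sum of the years' digits = 9+8+7+6+5+4+3+2+1 = 45.
Year 1: $157,230 × 9/45 = $31,446. Book value $134,884.
Year 2: $157,230 × 8/45 = $27,952. Book value $106,932.
Year 3: $157,230 × 7/45 = $24,458. Book value $82,474.
Year 4: $157,230 × 6/45 = $20,964. Book value $61,510.
Year 5: $157,230 × 5/45 = $17,470. Book value $44,040.
Accumulated through year 5 = $166,330 − $44,040 = $122,290.

$122,290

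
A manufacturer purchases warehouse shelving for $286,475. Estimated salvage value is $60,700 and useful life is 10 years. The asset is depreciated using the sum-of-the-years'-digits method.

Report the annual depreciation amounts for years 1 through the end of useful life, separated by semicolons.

Depreciable base = $286,475 − $60,700 = $225,775.
Sum of the years' digits = 10+9+8+7+6+5+4+3+2+1 = 55.
Year 1: $225,775 × 10/55 = $41,050. Book value $245,425.
Year 2: $225,775 × 9/55 = $36,945. Book value $208,480.
Year 3: $225,775 × 8/55 = $32,840. Book value $175,640.
Year 4: $225,775 × 7/55 = $28,735. Book value $146,905.
Year 5: $225,775 × 6/55 = $24,630. Book value $122,275.
Year 6: $225,775 × 5/55 = $20,525. Book value $101,750.
Year 7: $225,775 × 4/55 = $16,420. Book value $85,330.
Year 8: $225,775 × 3/55 = $12,315. Book value $73,015.
Year 9: $225,775 × 2/55 = $8,210. Book value $64,805.
Year 10: $225,775 × 1/55 = $4,105. Book value $60,700.

$41,050; $36,945; $32,840; $28,735; $24,630; $20,525; $16,420; $12,315; $8,210; $4,105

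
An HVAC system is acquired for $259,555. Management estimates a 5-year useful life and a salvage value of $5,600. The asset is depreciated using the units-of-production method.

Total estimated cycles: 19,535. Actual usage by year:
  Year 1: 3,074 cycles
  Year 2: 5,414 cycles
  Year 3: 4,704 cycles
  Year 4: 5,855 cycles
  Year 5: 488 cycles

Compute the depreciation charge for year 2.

$70,382

Depreciable base = $259,555 − $5,600 = $253,955.
Rate = $253,955 / 19,535 cycles = $13 per cycle.
Year 1: 3,074 × $13 = $39,962. Book value $219,593.
Year 2: 5,414 × $13 = $70,382. Book value $149,211.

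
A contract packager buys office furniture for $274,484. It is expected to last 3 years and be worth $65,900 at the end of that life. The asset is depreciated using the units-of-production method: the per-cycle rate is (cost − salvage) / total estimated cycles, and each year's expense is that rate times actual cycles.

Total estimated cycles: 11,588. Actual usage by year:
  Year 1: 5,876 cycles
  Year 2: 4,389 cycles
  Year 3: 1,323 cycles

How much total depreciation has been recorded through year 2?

$184,770

Depreciable base = $274,484 − $65,900 = $208,584.
Rate = $208,584 / 11,588 cycles = $18 per cycle.
Year 1: 5,876 × $18 = $105,768. Book value $168,716.
Year 2: 4,389 × $18 = $79,002. Book value $89,714.
Accumulated through year 2 = $274,484 − $89,714 = $184,770.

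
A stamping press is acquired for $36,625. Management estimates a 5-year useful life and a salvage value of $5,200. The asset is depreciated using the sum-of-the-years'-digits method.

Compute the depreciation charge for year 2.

Depreciable base = $36,625 − $5,200 = $31,425.
Sum of the years' digits = 5+4+3+2+1 = 15.
Year 1: $31,425 × 5/15 = $10,475. Book value $26,150.
Year 2: $31,425 × 4/15 = $8,380. Book value $17,770.

$8,380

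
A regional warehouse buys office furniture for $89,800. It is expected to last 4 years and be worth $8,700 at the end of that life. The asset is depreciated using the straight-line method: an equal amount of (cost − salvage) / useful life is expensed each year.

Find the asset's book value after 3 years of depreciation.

$28,975

Depreciable base = $89,800 − $8,700 = $81,100.
Annual expense = $81,100 / 4 = $20,275.
End of year 1: book value $69,525.
End of year 2: book value $49,250.
End of year 3: book value $28,975.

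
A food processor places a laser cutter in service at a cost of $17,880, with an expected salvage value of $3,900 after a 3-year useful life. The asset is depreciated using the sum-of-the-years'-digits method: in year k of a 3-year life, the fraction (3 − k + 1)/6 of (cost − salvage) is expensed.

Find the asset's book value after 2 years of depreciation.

$6,230

Depreciable base = $17,880 − $3,900 = $13,980.
Sum of the years' digits = 3+2+1 = 6.
Year 1: $13,980 × 3/6 = $6,990. Book value $10,890.
Year 2: $13,980 × 2/6 = $4,660. Book value $6,230.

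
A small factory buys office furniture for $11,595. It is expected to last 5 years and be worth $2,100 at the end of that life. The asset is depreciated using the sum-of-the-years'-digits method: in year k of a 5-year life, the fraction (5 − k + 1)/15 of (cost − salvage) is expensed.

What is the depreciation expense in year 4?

Depreciable base = $11,595 − $2,100 = $9,495.
Sum of the years' digits = 5+4+3+2+1 = 15.
Year 1: $9,495 × 5/15 = $3,165. Book value $8,430.
Year 2: $9,495 × 4/15 = $2,532. Book value $5,898.
Year 3: $9,495 × 3/15 = $1,899. Book value $3,999.
Year 4: $9,495 × 2/15 = $1,266. Book value $2,733.

$1,266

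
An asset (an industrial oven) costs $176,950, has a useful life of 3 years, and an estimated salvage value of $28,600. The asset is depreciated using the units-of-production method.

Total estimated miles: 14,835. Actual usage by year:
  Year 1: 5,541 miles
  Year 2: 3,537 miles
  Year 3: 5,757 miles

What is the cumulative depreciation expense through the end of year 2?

Depreciable base = $176,950 − $28,600 = $148,350.
Rate = $148,350 / 14,835 miles = $10 per mile.
Year 1: 5,541 × $10 = $55,410. Book value $121,540.
Year 2: 3,537 × $10 = $35,370. Book value $86,170.
Accumulated through year 2 = $176,950 − $86,170 = $90,780.

$90,780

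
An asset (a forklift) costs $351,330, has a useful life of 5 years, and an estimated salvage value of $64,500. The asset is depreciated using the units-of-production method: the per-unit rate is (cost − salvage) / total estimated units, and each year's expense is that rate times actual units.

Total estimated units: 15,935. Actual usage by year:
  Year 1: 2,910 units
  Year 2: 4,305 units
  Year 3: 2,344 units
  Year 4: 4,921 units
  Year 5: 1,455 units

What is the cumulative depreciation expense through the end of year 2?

Depreciable base = $351,330 − $64,500 = $286,830.
Rate = $286,830 / 15,935 units = $18 per unit.
Year 1: 2,910 × $18 = $52,380. Book value $298,950.
Year 2: 4,305 × $18 = $77,490. Book value $221,460.
Accumulated through year 2 = $351,330 − $221,460 = $129,870.

$129,870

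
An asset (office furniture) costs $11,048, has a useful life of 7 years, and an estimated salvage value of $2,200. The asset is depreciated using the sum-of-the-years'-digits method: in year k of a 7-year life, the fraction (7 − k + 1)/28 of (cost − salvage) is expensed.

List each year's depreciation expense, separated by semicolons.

Depreciable base = $11,048 − $2,200 = $8,848.
Sum of the years' digits = 7+6+5+4+3+2+1 = 28.
Year 1: $8,848 × 7/28 = $2,212. Book value $8,836.
Year 2: $8,848 × 6/28 = $1,896. Book value $6,940.
Year 3: $8,848 × 5/28 = $1,580. Book value $5,360.
Year 4: $8,848 × 4/28 = $1,264. Book value $4,096.
Year 5: $8,848 × 3/28 = $948. Book value $3,148.
Year 6: $8,848 × 2/28 = $632. Book value $2,516.
Year 7: $8,848 × 1/28 = $316. Book value $2,200.

$2,212; $1,896; $1,580; $1,264; $948; $632; $316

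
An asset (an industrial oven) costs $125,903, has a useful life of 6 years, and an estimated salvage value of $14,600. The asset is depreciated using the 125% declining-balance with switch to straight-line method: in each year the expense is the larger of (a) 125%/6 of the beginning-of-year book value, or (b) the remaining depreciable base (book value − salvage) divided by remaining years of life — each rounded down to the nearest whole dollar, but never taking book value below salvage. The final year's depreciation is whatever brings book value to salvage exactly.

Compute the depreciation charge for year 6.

Depreciable base = $125,903 − $14,600 = $111,303.
Year 1: DB = ⌊$125,903 × 125%/6⌋ = $26,229; SL = ⌊$111,303/6⌋ = $18,550 → take DB $26,229. Book value $99,674.
Year 2: DB = ⌊$99,674 × 125%/6⌋ = $20,765; SL = ⌊$85,074/5⌋ = $17,014 → take DB $20,765. Book value $78,909.
Year 3: DB = ⌊$78,909 × 125%/6⌋ = $16,439; SL = ⌊$64,309/4⌋ = $16,077 → take DB $16,439. Book value $62,470.
Year 4: DB = ⌊$62,470 × 125%/6⌋ = $13,014; SL = ⌊$47,870/3⌋ = $15,956 → take SL $15,956. Book value $46,514.
Year 5: DB = ⌊$46,514 × 125%/6⌋ = $9,690; SL = ⌊$31,914/2⌋ = $15,957 → take SL $15,957. Book value $30,557.
Year 6 (final): $30,557 − $14,600 = $15,957. Book value $14,600.

$15,957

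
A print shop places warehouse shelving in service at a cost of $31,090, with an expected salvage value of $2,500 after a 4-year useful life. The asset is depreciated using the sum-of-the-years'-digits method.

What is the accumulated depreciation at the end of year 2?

Depreciable base = $31,090 − $2,500 = $28,590.
Sum of the years' digits = 4+3+2+1 = 10.
Year 1: $28,590 × 4/10 = $11,436. Book value $19,654.
Year 2: $28,590 × 3/10 = $8,577. Book value $11,077.
Accumulated through year 2 = $31,090 − $11,077 = $20,013.

$20,013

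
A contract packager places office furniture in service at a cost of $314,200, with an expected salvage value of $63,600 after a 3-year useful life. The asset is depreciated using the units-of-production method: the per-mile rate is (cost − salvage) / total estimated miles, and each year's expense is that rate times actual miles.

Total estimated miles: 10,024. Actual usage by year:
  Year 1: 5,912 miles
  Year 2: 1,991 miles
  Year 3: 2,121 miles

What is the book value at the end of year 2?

Depreciable base = $314,200 − $63,600 = $250,600.
Rate = $250,600 / 10,024 miles = $25 per mile.
Year 1: 5,912 × $25 = $147,800. Book value $166,400.
Year 2: 1,991 × $25 = $49,775. Book value $116,625.

$116,625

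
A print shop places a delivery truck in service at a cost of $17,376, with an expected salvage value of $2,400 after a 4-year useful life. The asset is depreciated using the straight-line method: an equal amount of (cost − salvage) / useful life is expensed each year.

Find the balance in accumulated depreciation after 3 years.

$11,232

Depreciable base = $17,376 − $2,400 = $14,976.
Annual expense = $14,976 / 4 = $3,744.
End of year 1: book value $13,632.
End of year 2: book value $9,888.
End of year 3: book value $6,144.
Accumulated through year 3 = $17,376 − $6,144 = $11,232.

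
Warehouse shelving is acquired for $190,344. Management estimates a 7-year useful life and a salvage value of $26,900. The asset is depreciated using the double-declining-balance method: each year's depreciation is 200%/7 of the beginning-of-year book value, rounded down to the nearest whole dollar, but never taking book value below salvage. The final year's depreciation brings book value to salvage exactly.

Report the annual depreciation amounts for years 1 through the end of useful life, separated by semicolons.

Depreciable base = $190,344 − $26,900 = $163,444.
Year 1: ⌊$190,344 × 200%/7⌋ = $54,384. Book value $135,960.
Year 2: ⌊$135,960 × 200%/7⌋ = $38,845. Book value $97,115.
Year 3: ⌊$97,115 × 200%/7⌋ = $27,747. Book value $69,368.
Year 4: ⌊$69,368 × 200%/7⌋ = $19,819. Book value $49,549.
Year 5: ⌊$49,549 × 200%/7⌋ = $14,156. Book value $35,393.
Year 6: ⌊$35,393 × 200%/7⌋ = $10,112, capped at $8,493. Book value $26,900.
Year 7 (final): $26,900 − $26,900 = $0. Book value $26,900.

$54,384; $38,845; $27,747; $19,819; $14,156; $8,493; $0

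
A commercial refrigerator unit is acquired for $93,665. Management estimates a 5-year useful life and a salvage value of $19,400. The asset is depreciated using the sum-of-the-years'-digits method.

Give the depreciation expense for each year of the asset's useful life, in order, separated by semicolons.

Depreciable base = $93,665 − $19,400 = $74,265.
Sum of the years' digits = 5+4+3+2+1 = 15.
Year 1: $74,265 × 5/15 = $24,755. Book value $68,910.
Year 2: $74,265 × 4/15 = $19,804. Book value $49,106.
Year 3: $74,265 × 3/15 = $14,853. Book value $34,253.
Year 4: $74,265 × 2/15 = $9,902. Book value $24,351.
Year 5: $74,265 × 1/15 = $4,951. Book value $19,400.

$24,755; $19,804; $14,853; $9,902; $4,951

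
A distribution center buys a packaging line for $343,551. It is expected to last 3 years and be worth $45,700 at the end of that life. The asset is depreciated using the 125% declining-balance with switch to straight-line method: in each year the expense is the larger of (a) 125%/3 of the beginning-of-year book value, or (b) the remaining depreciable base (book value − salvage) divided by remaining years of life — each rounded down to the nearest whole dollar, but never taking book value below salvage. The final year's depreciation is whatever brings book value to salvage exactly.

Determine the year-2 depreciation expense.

$83,502

Depreciable base = $343,551 − $45,700 = $297,851.
Year 1: DB = ⌊$343,551 × 125%/3⌋ = $143,146; SL = ⌊$297,851/3⌋ = $99,283 → take DB $143,146. Book value $200,405.
Year 2: DB = ⌊$200,405 × 125%/3⌋ = $83,502; SL = ⌊$154,705/2⌋ = $77,352 → take DB $83,502. Book value $116,903.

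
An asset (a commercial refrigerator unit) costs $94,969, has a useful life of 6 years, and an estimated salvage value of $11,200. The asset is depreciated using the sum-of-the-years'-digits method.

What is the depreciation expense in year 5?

Depreciable base = $94,969 − $11,200 = $83,769.
Sum of the years' digits = 6+5+4+3+2+1 = 21.
Year 1: $83,769 × 6/21 = $23,934. Book value $71,035.
Year 2: $83,769 × 5/21 = $19,945. Book value $51,090.
Year 3: $83,769 × 4/21 = $15,956. Book value $35,134.
Year 4: $83,769 × 3/21 = $11,967. Book value $23,167.
Year 5: $83,769 × 2/21 = $7,978. Book value $15,189.

$7,978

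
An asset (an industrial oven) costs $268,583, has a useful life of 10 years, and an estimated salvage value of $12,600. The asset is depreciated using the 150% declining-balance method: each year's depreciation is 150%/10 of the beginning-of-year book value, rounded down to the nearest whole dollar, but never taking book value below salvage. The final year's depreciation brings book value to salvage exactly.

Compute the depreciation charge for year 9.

$10,978

Depreciable base = $268,583 − $12,600 = $255,983.
Year 1: ⌊$268,583 × 150%/10⌋ = $40,287. Book value $228,296.
Year 2: ⌊$228,296 × 150%/10⌋ = $34,244. Book value $194,052.
Year 3: ⌊$194,052 × 150%/10⌋ = $29,107. Book value $164,945.
Year 4: ⌊$164,945 × 150%/10⌋ = $24,741. Book value $140,204.
Year 5: ⌊$140,204 × 150%/10⌋ = $21,030. Book value $119,174.
Year 6: ⌊$119,174 × 150%/10⌋ = $17,876. Book value $101,298.
Year 7: ⌊$101,298 × 150%/10⌋ = $15,194. Book value $86,104.
Year 8: ⌊$86,104 × 150%/10⌋ = $12,915. Book value $73,189.
Year 9: ⌊$73,189 × 150%/10⌋ = $10,978. Book value $62,211.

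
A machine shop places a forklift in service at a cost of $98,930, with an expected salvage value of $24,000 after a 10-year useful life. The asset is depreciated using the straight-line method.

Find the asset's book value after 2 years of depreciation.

Depreciable base = $98,930 − $24,000 = $74,930.
Annual expense = $74,930 / 10 = $7,493.
End of year 1: book value $91,437.
End of year 2: book value $83,944.

$83,944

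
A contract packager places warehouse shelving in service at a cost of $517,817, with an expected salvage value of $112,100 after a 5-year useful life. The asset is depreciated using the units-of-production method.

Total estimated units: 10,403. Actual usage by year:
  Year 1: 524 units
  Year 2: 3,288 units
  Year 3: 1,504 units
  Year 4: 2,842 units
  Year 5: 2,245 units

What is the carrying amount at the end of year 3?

Depreciable base = $517,817 − $112,100 = $405,717.
Rate = $405,717 / 10,403 units = $39 per unit.
Year 1: 524 × $39 = $20,436. Book value $497,381.
Year 2: 3,288 × $39 = $128,232. Book value $369,149.
Year 3: 1,504 × $39 = $58,656. Book value $310,493.

$310,493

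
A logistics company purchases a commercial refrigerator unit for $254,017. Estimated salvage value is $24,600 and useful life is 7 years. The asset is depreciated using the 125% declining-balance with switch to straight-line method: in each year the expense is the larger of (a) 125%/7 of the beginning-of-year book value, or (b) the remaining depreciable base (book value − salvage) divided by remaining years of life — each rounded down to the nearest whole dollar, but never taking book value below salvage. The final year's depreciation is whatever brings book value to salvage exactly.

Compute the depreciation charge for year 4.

Depreciable base = $254,017 − $24,600 = $229,417.
Year 1: DB = ⌊$254,017 × 125%/7⌋ = $45,360; SL = ⌊$229,417/7⌋ = $32,773 → take DB $45,360. Book value $208,657.
Year 2: DB = ⌊$208,657 × 125%/7⌋ = $37,260; SL = ⌊$184,057/6⌋ = $30,676 → take DB $37,260. Book value $171,397.
Year 3: DB = ⌊$171,397 × 125%/7⌋ = $30,606; SL = ⌊$146,797/5⌋ = $29,359 → take DB $30,606. Book value $140,791.
Year 4: DB = ⌊$140,791 × 125%/7⌋ = $25,141; SL = ⌊$116,191/4⌋ = $29,047 → take SL $29,047. Book value $111,744.

$29,047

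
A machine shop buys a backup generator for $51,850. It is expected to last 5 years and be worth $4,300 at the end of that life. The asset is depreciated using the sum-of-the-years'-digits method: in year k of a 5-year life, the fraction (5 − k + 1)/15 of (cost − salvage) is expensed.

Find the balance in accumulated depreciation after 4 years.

Depreciable base = $51,850 − $4,300 = $47,550.
Sum of the years' digits = 5+4+3+2+1 = 15.
Year 1: $47,550 × 5/15 = $15,850. Book value $36,000.
Year 2: $47,550 × 4/15 = $12,680. Book value $23,320.
Year 3: $47,550 × 3/15 = $9,510. Book value $13,810.
Year 4: $47,550 × 2/15 = $6,340. Book value $7,470.
Accumulated through year 4 = $51,850 − $7,470 = $44,380.

$44,380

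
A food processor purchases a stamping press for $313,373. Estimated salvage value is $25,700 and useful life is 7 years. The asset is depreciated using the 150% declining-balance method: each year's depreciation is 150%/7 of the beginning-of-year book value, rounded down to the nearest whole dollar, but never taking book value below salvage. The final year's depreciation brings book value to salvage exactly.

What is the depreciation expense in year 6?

Depreciable base = $313,373 − $25,700 = $287,673.
Year 1: ⌊$313,373 × 150%/7⌋ = $67,151. Book value $246,222.
Year 2: ⌊$246,222 × 150%/7⌋ = $52,761. Book value $193,461.
Year 3: ⌊$193,461 × 150%/7⌋ = $41,455. Book value $152,006.
Year 4: ⌊$152,006 × 150%/7⌋ = $32,572. Book value $119,434.
Year 5: ⌊$119,434 × 150%/7⌋ = $25,593. Book value $93,841.
Year 6: ⌊$93,841 × 150%/7⌋ = $20,108. Book value $73,733.

$20,108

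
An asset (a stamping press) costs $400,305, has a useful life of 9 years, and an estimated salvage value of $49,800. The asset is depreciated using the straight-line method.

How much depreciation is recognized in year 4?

$38,945

Depreciable base = $400,305 − $49,800 = $350,505.
Annual expense = $350,505 / 9 = $38,945.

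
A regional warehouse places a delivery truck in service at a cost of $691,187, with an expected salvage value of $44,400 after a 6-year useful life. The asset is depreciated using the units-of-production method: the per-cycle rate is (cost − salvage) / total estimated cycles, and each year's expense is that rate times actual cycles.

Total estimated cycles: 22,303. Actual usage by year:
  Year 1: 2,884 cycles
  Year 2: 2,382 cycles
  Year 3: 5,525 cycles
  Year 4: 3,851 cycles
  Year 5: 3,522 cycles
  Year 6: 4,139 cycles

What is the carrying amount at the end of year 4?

$266,569

Depreciable base = $691,187 − $44,400 = $646,787.
Rate = $646,787 / 22,303 cycles = $29 per cycle.
Year 1: 2,884 × $29 = $83,636. Book value $607,551.
Year 2: 2,382 × $29 = $69,078. Book value $538,473.
Year 3: 5,525 × $29 = $160,225. Book value $378,248.
Year 4: 3,851 × $29 = $111,679. Book value $266,569.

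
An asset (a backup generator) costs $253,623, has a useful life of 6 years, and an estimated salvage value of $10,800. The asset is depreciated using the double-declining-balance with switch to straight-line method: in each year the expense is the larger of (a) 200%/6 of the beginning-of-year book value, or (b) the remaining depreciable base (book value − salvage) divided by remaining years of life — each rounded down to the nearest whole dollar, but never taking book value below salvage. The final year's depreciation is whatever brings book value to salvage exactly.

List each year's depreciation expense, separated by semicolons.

$84,541; $56,360; $37,574; $25,049; $19,649; $19,650

Depreciable base = $253,623 − $10,800 = $242,823.
Year 1: DB = ⌊$253,623 × 200%/6⌋ = $84,541; SL = ⌊$242,823/6⌋ = $40,470 → take DB $84,541. Book value $169,082.
Year 2: DB = ⌊$169,082 × 200%/6⌋ = $56,360; SL = ⌊$158,282/5⌋ = $31,656 → take DB $56,360. Book value $112,722.
Year 3: DB = ⌊$112,722 × 200%/6⌋ = $37,574; SL = ⌊$101,922/4⌋ = $25,480 → take DB $37,574. Book value $75,148.
Year 4: DB = ⌊$75,148 × 200%/6⌋ = $25,049; SL = ⌊$64,348/3⌋ = $21,449 → take DB $25,049. Book value $50,099.
Year 5: DB = ⌊$50,099 × 200%/6⌋ = $16,699; SL = ⌊$39,299/2⌋ = $19,649 → take SL $19,649. Book value $30,450.
Year 6 (final): $30,450 − $10,800 = $19,650. Book value $10,800.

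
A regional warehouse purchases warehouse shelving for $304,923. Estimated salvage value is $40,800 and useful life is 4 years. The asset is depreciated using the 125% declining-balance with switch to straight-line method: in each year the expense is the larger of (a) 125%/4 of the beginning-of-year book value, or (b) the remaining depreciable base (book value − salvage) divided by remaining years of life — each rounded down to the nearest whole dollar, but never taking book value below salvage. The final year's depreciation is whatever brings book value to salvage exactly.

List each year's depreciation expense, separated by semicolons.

$95,288; $65,510; $51,662; $51,663

Depreciable base = $304,923 − $40,800 = $264,123.
Year 1: DB = ⌊$304,923 × 125%/4⌋ = $95,288; SL = ⌊$264,123/4⌋ = $66,030 → take DB $95,288. Book value $209,635.
Year 2: DB = ⌊$209,635 × 125%/4⌋ = $65,510; SL = ⌊$168,835/3⌋ = $56,278 → take DB $65,510. Book value $144,125.
Year 3: DB = ⌊$144,125 × 125%/4⌋ = $45,039; SL = ⌊$103,325/2⌋ = $51,662 → take SL $51,662. Book value $92,463.
Year 4 (final): $92,463 − $40,800 = $51,663. Book value $40,800.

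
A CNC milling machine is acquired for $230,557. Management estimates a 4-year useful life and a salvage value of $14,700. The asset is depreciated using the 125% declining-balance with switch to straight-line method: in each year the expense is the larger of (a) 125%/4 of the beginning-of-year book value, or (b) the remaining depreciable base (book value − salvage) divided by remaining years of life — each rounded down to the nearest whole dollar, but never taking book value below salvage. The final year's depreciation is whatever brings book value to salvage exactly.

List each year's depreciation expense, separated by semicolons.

$72,049; $49,533; $47,137; $47,138

Depreciable base = $230,557 − $14,700 = $215,857.
Year 1: DB = ⌊$230,557 × 125%/4⌋ = $72,049; SL = ⌊$215,857/4⌋ = $53,964 → take DB $72,049. Book value $158,508.
Year 2: DB = ⌊$158,508 × 125%/4⌋ = $49,533; SL = ⌊$143,808/3⌋ = $47,936 → take DB $49,533. Book value $108,975.
Year 3: DB = ⌊$108,975 × 125%/4⌋ = $34,054; SL = ⌊$94,275/2⌋ = $47,137 → take SL $47,137. Book value $61,838.
Year 4 (final): $61,838 − $14,700 = $47,138. Book value $14,700.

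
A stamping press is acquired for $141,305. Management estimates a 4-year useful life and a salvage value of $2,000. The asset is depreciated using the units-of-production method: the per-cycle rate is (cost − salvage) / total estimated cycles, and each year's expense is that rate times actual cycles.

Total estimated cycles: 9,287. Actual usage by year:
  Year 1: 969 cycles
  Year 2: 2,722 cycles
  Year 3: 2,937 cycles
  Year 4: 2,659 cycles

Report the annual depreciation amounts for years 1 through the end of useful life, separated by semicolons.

$14,535; $40,830; $44,055; $39,885

Depreciable base = $141,305 − $2,000 = $139,305.
Rate = $139,305 / 9,287 cycles = $15 per cycle.
Year 1: 969 × $15 = $14,535. Book value $126,770.
Year 2: 2,722 × $15 = $40,830. Book value $85,940.
Year 3: 2,937 × $15 = $44,055. Book value $41,885.
Year 4: 2,659 × $15 = $39,885. Book value $2,000.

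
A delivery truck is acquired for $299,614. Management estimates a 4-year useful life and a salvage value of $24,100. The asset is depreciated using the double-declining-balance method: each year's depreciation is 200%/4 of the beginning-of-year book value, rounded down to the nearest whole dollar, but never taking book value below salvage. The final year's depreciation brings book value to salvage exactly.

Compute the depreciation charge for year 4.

$13,352

Depreciable base = $299,614 − $24,100 = $275,514.
Year 1: ⌊$299,614 × 200%/4⌋ = $149,807. Book value $149,807.
Year 2: ⌊$149,807 × 200%/4⌋ = $74,903. Book value $74,904.
Year 3: ⌊$74,904 × 200%/4⌋ = $37,452. Book value $37,452.
Year 4 (final): $37,452 − $24,100 = $13,352. Book value $24,100.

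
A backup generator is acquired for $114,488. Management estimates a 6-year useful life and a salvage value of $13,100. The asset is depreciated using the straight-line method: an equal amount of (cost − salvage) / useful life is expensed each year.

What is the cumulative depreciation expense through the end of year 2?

$33,796

Depreciable base = $114,488 − $13,100 = $101,388.
Annual expense = $101,388 / 6 = $16,898.
End of year 1: book value $97,590.
End of year 2: book value $80,692.
Accumulated through year 2 = $114,488 − $80,692 = $33,796.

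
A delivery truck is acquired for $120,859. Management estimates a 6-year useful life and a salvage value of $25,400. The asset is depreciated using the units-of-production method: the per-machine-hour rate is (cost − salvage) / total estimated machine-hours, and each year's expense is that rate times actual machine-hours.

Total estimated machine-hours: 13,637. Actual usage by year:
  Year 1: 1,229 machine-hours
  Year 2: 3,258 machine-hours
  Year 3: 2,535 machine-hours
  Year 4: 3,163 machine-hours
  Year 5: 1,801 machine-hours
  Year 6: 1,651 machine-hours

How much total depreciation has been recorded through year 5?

$83,902

Depreciable base = $120,859 − $25,400 = $95,459.
Rate = $95,459 / 13,637 machine-hours = $7 per machine-hour.
Year 1: 1,229 × $7 = $8,603. Book value $112,256.
Year 2: 3,258 × $7 = $22,806. Book value $89,450.
Year 3: 2,535 × $7 = $17,745. Book value $71,705.
Year 4: 3,163 × $7 = $22,141. Book value $49,564.
Year 5: 1,801 × $7 = $12,607. Book value $36,957.
Accumulated through year 5 = $120,859 − $36,957 = $83,902.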